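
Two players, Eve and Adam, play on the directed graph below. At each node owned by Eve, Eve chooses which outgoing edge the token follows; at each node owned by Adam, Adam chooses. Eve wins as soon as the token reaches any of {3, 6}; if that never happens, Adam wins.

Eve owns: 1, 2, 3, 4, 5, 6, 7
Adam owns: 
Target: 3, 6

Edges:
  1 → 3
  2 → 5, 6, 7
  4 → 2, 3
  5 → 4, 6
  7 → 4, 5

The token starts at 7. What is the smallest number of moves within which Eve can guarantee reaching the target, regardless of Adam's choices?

2

A0 = {3, 6}
A1: add {1, 2, 4, 5} — 1 (Eve) has 1→3; 2 (Eve) has 2→6; 4 (Eve) has 4→3; 5 (Eve) has 5→6.
A2: add {7} — 7 (Eve) has 7→4.
A2 = all vertices. Fixed point.
7 enters the attractor at level 2, so Eve can force the target in 2 moves from there.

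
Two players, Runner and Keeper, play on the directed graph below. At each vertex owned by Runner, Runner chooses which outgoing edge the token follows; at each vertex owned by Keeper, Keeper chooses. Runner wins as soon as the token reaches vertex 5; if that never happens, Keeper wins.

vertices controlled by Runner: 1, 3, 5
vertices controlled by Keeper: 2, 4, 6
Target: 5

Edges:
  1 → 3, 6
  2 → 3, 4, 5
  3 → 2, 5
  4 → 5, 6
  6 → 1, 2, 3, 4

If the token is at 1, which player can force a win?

Runner

A0 = {5}
A1: add {3} — 3 (Runner) has 3→5.
A2: add {1} — 1 (Runner) has 1→3.
A3 = A2; e.g. 2 (Keeper) can still go to 4. Fixed point.
1 ∈ A2, so Runner can force the target.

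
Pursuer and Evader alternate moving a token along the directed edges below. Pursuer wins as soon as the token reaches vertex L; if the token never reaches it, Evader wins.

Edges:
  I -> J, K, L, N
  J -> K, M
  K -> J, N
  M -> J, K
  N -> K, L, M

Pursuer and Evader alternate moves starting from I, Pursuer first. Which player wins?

Track states (vertex, player-to-move).
A0 = {(L,Pursuer), (L,Evader)}
A1: add {(I,Pursuer), (N,Pursuer)}.
(I,Pursuer) ∈ A1 ⇒ Pursuer forces the target.

Pursuer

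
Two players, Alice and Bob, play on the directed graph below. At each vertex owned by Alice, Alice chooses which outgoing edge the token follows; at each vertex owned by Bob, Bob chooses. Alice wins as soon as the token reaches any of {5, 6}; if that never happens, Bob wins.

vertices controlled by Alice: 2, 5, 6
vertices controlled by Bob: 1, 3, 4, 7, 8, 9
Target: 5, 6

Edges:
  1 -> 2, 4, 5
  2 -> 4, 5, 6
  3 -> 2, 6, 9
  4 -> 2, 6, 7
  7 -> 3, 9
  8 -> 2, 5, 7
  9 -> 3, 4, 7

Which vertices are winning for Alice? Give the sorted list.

A0 = {5, 6}
A1: add {2} — 2 (Alice) has 2→5.
A2 = A1; e.g. 1 (Bob) can still go to 4. Fixed point.
Alice's winning region = {2, 5, 6}.

2, 5, 6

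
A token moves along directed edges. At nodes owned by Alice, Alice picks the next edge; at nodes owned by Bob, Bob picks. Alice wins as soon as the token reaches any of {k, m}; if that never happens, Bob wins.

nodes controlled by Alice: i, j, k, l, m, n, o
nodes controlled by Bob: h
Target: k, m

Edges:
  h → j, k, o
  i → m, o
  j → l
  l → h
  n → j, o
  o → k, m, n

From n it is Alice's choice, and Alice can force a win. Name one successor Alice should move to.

A0 = {k, m}
A1: add {i, o} — i (Alice) has i→m; o (Alice) has o→k.
A2: add {n} — n (Alice) has n→o.
A3 = A2; e.g. h (Bob) can still go to j. Fixed point.
From n, successor o is in the attractor (rank 1); the other successor j is not.

o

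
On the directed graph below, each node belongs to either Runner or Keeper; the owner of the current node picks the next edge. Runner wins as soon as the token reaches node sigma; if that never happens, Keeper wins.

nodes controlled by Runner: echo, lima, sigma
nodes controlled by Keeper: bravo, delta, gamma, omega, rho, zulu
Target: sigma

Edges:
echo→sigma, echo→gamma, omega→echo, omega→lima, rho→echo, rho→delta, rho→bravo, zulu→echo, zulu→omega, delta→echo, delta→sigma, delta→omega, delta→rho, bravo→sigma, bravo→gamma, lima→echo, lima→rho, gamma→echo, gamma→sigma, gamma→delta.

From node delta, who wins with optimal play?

A0 = {sigma}
A1: add {echo} — echo (Runner) has echo→sigma.
A2: add {lima} — lima (Runner) has lima→echo.
A3: add {omega} — omega (Keeper): all of {echo, lima} already in.
A4: add {zulu} — zulu (Keeper): all of {echo, omega} already in.
A5 = A4; e.g. rho (Keeper) can still go to delta. Fixed point.
delta never enters the attractor, so Keeper can avoid the target forever.

Keeper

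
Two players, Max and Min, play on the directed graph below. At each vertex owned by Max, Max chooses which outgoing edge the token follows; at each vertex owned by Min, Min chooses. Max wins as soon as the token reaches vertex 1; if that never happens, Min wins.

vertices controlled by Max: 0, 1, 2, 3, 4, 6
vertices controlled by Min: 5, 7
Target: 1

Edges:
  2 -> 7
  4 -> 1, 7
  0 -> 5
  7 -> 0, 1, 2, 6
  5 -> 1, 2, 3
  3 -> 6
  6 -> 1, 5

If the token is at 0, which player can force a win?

A0 = {1}
A1: add {4, 6} — 4 (Max) has 4→1; 6 (Max) has 6→1.
A2: add {3} — 3 (Max) has 3→6.
A3 = A2; e.g. 0 (Max) has no edge into A2. Fixed point.
0 never enters the attractor, so Min can avoid the target forever.

Min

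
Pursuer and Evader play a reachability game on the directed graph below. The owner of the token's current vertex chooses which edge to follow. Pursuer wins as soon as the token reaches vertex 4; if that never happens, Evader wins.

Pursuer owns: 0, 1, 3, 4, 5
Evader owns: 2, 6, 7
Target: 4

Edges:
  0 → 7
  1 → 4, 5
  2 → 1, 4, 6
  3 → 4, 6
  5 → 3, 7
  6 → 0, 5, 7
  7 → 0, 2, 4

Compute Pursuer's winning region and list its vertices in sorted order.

1, 3, 4, 5

A0 = {4}
A1: add {1, 3} — 1 (Pursuer) has 1→4; 3 (Pursuer) has 3→4.
A2: add {5} — 5 (Pursuer) has 5→3.
A3 = A2; e.g. 0 (Pursuer) has no edge into A2. Fixed point.
Pursuer's winning region = {1, 3, 4, 5}.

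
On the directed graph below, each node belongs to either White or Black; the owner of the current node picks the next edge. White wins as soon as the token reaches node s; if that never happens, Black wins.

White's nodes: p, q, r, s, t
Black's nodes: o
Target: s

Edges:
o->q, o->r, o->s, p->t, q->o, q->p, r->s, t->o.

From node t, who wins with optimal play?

A0 = {s}
A1: add {r} — r (White) has r→s.
A2 = A1; e.g. o (Black) can still go to q. Fixed point.
t never enters the attractor, so Black can avoid the target forever.

Black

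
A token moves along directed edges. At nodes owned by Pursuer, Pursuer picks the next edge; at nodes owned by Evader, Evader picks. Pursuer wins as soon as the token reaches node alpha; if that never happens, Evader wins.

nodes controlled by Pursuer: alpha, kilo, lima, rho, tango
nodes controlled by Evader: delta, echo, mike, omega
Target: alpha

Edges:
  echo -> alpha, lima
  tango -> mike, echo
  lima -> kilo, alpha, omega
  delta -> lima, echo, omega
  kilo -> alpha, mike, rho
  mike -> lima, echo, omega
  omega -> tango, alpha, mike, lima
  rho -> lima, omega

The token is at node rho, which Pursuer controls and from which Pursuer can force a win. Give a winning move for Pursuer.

lima

A0 = {alpha}
A1: add {kilo, lima} — kilo (Pursuer) has kilo→alpha; lima (Pursuer) has lima→alpha.
A2: add {echo, rho} — rho (Pursuer) has rho→lima; echo (Evader): all of {alpha, lima} already in.
A3: add {tango} — tango (Pursuer) has tango→echo.
A4 = A3; e.g. delta (Evader) can still go to omega. Fixed point.
From rho, successor lima is in the attractor (rank 1); the other successor omega is not.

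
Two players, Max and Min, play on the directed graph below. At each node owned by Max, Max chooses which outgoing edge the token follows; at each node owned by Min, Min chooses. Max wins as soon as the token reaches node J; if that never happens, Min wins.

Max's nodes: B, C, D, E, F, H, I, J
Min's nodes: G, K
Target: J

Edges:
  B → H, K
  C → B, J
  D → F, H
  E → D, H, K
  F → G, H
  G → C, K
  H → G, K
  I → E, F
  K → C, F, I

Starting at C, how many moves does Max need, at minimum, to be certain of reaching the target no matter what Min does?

1

A0 = {J}
A1: add {C} — C (Max) has C→J.
A2 = A1; e.g. B (Max) has no edge into A1. Fixed point.
C enters the attractor at level 1, so Max can force the target in 1 move from there.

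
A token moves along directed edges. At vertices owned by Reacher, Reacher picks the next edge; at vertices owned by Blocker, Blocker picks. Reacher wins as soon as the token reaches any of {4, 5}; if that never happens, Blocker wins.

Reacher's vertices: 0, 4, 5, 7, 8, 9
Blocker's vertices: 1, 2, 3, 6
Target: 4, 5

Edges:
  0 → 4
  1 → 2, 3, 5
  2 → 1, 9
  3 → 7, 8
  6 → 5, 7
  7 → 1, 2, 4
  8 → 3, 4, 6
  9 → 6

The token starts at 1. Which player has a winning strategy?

Blocker

A0 = {4, 5}
A1: add {0, 7, 8} — 0 (Reacher) has 0→4; 7 (Reacher) has 7→4; 8 (Reacher) has 8→4.
A2: add {3, 6} — 3 (Blocker): all of {7, 8} already in; 6 (Blocker): all of {5, 7} already in.
A3: add {9} — 9 (Reacher) has 9→6.
A4 = A3; e.g. 1 (Blocker) can still go to 2. Fixed point.
1 never enters the attractor, so Blocker can avoid the target forever.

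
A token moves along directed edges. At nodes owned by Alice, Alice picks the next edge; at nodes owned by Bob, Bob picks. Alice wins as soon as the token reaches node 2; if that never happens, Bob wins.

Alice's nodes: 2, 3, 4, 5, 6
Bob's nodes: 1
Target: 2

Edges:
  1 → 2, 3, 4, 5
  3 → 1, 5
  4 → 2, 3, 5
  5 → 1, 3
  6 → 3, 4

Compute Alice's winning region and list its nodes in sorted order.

2, 4, 6

A0 = {2}
A1: add {4} — 4 (Alice) has 4→2.
A2: add {6} — 6 (Alice) has 6→4.
A3 = A2; e.g. 1 (Bob) can still go to 3. Fixed point.
Alice's winning region = {2, 4, 6}.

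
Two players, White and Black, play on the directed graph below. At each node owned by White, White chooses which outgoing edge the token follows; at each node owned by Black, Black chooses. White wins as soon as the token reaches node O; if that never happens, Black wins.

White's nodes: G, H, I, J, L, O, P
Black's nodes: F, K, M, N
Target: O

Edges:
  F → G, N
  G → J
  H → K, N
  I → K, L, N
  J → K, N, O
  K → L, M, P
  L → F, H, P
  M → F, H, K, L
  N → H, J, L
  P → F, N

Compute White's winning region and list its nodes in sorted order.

G, J, O

A0 = {O}
A1: add {J} — J (White) has J→O.
A2: add {G} — G (White) has G→J.
A3 = A2; e.g. F (Black) can still go to N. Fixed point.
White's winning region = {G, J, O}.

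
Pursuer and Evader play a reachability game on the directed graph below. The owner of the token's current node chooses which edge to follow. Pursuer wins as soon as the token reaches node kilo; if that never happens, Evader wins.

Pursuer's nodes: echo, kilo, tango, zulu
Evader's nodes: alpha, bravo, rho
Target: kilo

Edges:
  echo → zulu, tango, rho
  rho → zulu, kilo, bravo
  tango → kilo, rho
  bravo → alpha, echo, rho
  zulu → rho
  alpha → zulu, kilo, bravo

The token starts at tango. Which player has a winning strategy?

Pursuer

A0 = {kilo}
A1: add {tango} — tango (Pursuer) has tango→kilo.
tango ∈ A1, so Pursuer can force the target.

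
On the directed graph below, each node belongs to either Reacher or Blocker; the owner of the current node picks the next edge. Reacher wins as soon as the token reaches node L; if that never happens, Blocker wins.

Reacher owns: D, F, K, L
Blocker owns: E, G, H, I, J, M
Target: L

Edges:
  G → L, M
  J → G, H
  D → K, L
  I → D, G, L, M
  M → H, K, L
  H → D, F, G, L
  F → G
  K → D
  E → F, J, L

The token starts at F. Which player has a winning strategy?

A0 = {L}
A1: add {D} — D (Reacher) has D→L.
A2: add {K} — K (Reacher) has K→D.
A3 = A2; e.g. E (Blocker) can still go to F. Fixed point.
F never enters the attractor, so Blocker can avoid the target forever.

Blocker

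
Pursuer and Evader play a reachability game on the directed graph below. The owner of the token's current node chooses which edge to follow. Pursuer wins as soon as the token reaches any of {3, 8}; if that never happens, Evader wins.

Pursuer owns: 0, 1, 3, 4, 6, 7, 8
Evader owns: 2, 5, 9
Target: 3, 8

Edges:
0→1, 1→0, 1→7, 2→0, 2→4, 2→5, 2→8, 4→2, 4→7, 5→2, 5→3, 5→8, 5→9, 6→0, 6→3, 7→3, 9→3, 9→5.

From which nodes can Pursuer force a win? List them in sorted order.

0, 1, 3, 4, 6, 7, 8

A0 = {3, 8}
A1: add {6, 7} — 6 (Pursuer) has 6→3; 7 (Pursuer) has 7→3.
A2: add {1, 4} — 1 (Pursuer) has 1→7; 4 (Pursuer) has 4→7.
A3: add {0} — 0 (Pursuer) has 0→1.
A4 = A3; e.g. 2 (Evader) can still go to 5. Fixed point.
Pursuer's winning region = {0, 1, 3, 4, 6, 7, 8}.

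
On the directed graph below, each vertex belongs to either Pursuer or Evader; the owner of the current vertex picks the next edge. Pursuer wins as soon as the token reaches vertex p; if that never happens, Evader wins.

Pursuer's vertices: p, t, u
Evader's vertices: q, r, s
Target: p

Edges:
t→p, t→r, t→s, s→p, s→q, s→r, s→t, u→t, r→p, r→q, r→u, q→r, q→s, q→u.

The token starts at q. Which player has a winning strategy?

Evader

A0 = {p}
A1: add {t} — t (Pursuer) has t→p.
A2: add {u} — u (Pursuer) has u→t.
A3 = A2; e.g. q (Evader) can still go to r. Fixed point.
q never enters the attractor, so Evader can avoid the target forever.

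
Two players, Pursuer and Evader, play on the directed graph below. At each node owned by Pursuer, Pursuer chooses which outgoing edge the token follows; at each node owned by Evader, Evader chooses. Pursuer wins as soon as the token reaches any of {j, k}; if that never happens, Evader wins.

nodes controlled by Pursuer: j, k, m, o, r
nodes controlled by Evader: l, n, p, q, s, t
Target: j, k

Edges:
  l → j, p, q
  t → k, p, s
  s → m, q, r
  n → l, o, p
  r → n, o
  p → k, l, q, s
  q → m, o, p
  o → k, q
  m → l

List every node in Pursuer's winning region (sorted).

A0 = {j, k}
A1: add {o} — o (Pursuer) has o→k.
A2: add {r} — r (Pursuer) has r→o.
A3 = A2; e.g. l (Evader) can still go to p. Fixed point.
Pursuer's winning region = {j, k, o, r}.

j, k, o, r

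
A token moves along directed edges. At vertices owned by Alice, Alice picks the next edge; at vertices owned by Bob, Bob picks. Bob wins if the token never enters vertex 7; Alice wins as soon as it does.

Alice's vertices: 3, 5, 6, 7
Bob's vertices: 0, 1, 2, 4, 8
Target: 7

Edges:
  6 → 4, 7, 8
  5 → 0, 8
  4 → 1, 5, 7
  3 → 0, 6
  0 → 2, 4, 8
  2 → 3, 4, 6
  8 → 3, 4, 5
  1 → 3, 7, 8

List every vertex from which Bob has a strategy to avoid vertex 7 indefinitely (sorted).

A0 = {7}
A1: add {6} — 6 (Alice) has 6→7.
A2: add {3} — 3 (Alice) has 3→6.
A3 = A2; e.g. 0 (Bob) can still go to 2. Fixed point.
Alice's attractor = {3, 6, 7}; Bob avoids the target exactly from the complement.

0, 1, 2, 4, 5, 8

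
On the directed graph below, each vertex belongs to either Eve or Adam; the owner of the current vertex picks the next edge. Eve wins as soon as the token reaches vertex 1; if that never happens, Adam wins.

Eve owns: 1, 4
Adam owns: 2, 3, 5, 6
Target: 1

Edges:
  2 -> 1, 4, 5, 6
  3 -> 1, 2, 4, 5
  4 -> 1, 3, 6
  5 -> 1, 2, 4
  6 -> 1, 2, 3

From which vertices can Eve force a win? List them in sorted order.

1, 4

A0 = {1}
A1: add {4} — 4 (Eve) has 4→1.
A2 = A1; e.g. 2 (Adam) can still go to 5. Fixed point.
Eve's winning region = {1, 4}.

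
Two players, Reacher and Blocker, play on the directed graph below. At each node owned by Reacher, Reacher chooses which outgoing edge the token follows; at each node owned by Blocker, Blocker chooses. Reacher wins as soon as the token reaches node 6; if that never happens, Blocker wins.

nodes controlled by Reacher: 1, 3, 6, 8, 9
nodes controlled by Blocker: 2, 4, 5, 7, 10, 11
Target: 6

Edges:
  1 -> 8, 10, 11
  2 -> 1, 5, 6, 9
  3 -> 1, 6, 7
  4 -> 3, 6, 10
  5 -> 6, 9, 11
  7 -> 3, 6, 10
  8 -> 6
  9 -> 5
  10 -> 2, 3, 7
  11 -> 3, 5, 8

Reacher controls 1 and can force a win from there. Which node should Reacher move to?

A0 = {6}
A1: add {3, 8} — 3 (Reacher) has 3→6; 8 (Reacher) has 8→6.
A2: add {1} — 1 (Reacher) has 1→8.
A3 = A2; e.g. 2 (Blocker) can still go to 5. Fixed point.
From 1, successor 8 is in the attractor (rank 1); the other successors 10, 11 are not.

8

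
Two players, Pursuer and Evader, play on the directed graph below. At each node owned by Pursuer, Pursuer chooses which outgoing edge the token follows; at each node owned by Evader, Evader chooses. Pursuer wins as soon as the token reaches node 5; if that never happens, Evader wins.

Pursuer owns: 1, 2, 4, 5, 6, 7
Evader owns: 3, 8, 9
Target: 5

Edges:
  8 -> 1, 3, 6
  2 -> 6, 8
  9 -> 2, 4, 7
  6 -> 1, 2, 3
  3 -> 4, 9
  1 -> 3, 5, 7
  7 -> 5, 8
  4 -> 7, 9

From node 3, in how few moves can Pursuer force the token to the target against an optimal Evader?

5

A0 = {5}
A1: add {1, 7} — 1 (Pursuer) has 1→5; 7 (Pursuer) has 7→5.
A2: add {4, 6} — 4 (Pursuer) has 4→7; 6 (Pursuer) has 6→1.
A3: add {2} — 2 (Pursuer) has 2→6.
A4: add {9} — 9 (Evader): all of {2, 4, 7} already in.
A5: add {3} — 3 (Evader): all of {4, 9} already in.
3 enters the attractor at level 5, so Pursuer can force the target in 5 moves from there.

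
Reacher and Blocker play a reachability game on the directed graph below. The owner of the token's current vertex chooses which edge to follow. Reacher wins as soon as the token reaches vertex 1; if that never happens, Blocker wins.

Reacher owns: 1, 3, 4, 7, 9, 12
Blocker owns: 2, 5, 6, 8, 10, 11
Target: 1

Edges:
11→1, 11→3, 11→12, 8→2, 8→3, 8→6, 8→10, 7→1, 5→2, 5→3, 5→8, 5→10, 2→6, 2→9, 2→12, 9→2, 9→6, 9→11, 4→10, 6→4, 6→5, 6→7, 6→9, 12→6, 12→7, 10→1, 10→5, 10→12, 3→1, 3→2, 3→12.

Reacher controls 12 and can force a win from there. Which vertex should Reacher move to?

A0 = {1}
A1: add {3, 7} — 3 (Reacher) has 3→1; 7 (Reacher) has 7→1.
A2: add {12} — 12 (Reacher) has 12→7.
A3: add {11} — 11 (Blocker): all of {1, 3, 12} already in.
A4: add {9} — 9 (Reacher) has 9→11.
A5 = A4; e.g. 2 (Blocker) can still go to 6. Fixed point.
From 12, successor 7 is in the attractor (rank 1); the other successor 6 is not.

7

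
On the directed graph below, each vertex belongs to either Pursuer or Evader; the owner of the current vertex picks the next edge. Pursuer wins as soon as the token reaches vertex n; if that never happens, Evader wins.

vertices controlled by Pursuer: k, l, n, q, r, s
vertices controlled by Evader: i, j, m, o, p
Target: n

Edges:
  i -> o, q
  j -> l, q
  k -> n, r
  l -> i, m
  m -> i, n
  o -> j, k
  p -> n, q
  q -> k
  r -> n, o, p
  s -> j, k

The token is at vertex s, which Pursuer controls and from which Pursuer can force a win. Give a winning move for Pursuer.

A0 = {n}
A1: add {k, r} — k (Pursuer) has k→n; r (Pursuer) has r→n.
A2: add {q, s} — q (Pursuer) has q→k; s (Pursuer) has s→k.
A3: add {p} — p (Evader): all of {n, q} already in.
A4 = A3; e.g. i (Evader) can still go to o. Fixed point.
From s, successor k is in the attractor (rank 1); the other successor j is not.

k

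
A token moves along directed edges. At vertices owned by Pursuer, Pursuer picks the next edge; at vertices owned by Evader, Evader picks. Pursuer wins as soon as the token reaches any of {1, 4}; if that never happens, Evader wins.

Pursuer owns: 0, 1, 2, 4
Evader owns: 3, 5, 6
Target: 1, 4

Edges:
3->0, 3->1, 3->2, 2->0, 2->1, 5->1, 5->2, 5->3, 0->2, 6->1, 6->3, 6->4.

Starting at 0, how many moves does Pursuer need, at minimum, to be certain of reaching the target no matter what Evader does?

A0 = {1, 4}
A1: add {2} — 2 (Pursuer) has 2→1.
A2: add {0} — 0 (Pursuer) has 0→2.
0 enters the attractor at level 2, so Pursuer can force the target in 2 moves from there.

2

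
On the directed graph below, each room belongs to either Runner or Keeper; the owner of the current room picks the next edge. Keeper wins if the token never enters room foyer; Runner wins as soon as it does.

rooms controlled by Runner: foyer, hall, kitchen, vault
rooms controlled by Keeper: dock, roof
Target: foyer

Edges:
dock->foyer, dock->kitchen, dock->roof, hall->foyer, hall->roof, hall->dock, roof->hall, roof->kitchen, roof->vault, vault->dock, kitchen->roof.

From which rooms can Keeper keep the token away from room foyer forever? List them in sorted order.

dock, kitchen, roof, vault

A0 = {foyer}
A1: add {hall} — hall (Runner) has hall→foyer.
A2 = A1; e.g. kitchen (Runner) has no edge into A1. Fixed point.
Runner's attractor = {foyer, hall}; Keeper avoids the target exactly from the complement.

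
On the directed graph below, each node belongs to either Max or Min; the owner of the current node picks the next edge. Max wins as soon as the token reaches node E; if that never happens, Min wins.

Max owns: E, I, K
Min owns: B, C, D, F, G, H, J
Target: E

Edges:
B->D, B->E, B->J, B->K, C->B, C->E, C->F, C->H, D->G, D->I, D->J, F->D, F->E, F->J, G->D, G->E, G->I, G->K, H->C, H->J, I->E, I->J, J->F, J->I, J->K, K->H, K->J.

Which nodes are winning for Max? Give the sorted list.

A0 = {E}
A1: add {I} — I (Max) has I→E.
A2 = A1; e.g. B (Min) can still go to D. Fixed point.
Max's winning region = {E, I}.

E, I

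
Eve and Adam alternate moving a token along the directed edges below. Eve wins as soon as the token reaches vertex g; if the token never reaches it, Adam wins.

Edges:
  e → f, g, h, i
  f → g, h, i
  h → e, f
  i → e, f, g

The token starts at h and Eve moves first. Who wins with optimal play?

Track states (vertex, player-to-move).
A0 = {(g,Eve), (g,Adam)}
A1: add {(e,Eve), (f,Eve), (i,Eve)}.
A2: add {(h,Adam), (i,Adam)}.
A3 = A2; e.g. (e,Adam) stays out. (h,Eve) never enters ⇒ Adam avoids the target.

Adam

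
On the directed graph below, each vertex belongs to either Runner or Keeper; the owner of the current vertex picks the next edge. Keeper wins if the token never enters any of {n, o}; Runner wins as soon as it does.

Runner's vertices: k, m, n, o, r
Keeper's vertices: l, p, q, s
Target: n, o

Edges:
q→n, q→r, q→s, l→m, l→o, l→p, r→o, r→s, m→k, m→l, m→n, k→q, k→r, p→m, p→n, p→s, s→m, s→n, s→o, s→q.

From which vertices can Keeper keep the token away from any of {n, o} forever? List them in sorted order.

l, p, q, s

A0 = {n, o}
A1: add {m, r} — m (Runner) has m→n; r (Runner) has r→o.
A2: add {k} — k (Runner) has k→r.
A3 = A2; e.g. l (Keeper) can still go to p. Fixed point.
Runner's attractor = {k, m, n, o, r}; Keeper avoids the target exactly from the complement.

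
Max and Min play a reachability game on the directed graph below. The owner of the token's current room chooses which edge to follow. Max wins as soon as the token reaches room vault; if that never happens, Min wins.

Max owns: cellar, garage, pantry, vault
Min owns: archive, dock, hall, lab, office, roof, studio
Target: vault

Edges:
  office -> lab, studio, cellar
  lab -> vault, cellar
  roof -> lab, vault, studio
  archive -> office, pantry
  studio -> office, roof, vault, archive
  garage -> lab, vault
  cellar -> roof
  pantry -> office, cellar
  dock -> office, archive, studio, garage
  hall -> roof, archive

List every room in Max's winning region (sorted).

garage, vault

A0 = {vault}
A1: add {garage} — garage (Max) has garage→vault.
A2 = A1; e.g. office (Min) can still go to lab. Fixed point.
Max's winning region = {garage, vault}.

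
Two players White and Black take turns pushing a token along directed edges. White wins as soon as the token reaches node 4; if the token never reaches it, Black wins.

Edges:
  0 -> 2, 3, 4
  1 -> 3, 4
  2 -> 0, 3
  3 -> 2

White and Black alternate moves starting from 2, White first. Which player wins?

Black

Track states (vertex, player-to-move).
A0 = {(4,White), (4,Black)}
A1: add {(0,White), (1,White)}.
A2 = A1; e.g. (0,Black) stays out. (2,White) never enters ⇒ Black avoids the target.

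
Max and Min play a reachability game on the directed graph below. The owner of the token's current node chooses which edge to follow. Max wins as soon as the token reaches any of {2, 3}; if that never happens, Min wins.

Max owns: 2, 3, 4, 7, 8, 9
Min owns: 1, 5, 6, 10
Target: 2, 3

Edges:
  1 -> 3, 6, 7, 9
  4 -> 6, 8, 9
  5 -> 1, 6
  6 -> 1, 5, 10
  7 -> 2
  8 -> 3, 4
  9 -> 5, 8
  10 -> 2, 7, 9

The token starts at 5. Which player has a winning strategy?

A0 = {2, 3}
A1: add {7, 8} — 7 (Max) has 7→2; 8 (Max) has 8→3.
A2: add {4, 9} — 4 (Max) has 4→8; 9 (Max) has 9→8.
A3: add {10} — 10 (Min): all of {2, 7, 9} already in.
A4 = A3; e.g. 1 (Min) can still go to 6. Fixed point.
5 never enters the attractor, so Min can avoid the target forever.

Min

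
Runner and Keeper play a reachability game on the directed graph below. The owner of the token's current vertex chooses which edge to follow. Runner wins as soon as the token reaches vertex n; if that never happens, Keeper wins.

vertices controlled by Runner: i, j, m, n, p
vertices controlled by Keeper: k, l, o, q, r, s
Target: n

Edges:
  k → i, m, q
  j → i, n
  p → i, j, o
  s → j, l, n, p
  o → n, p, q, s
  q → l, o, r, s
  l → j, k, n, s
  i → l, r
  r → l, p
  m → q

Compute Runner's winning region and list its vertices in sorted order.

A0 = {n}
A1: add {j} — j (Runner) has j→n.
A2: add {p} — p (Runner) has p→j.
A3 = A2; e.g. i (Runner) has no edge into A2. Fixed point.
Runner's winning region = {j, n, p}.

j, n, p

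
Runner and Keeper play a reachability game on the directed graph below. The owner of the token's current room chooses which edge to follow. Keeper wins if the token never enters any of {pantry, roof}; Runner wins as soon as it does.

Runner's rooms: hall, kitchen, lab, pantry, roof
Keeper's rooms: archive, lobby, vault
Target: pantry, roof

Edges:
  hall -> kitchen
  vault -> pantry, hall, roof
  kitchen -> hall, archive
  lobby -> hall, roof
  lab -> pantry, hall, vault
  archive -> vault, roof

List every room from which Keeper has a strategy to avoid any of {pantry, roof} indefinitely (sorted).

archive, hall, kitchen, lobby, vault

A0 = {pantry, roof}
A1: add {lab} — lab (Runner) has lab→pantry.
A2 = A1; e.g. kitchen (Runner) has no edge into A1. Fixed point.
Runner's attractor = {lab, pantry, roof}; Keeper avoids the target exactly from the complement.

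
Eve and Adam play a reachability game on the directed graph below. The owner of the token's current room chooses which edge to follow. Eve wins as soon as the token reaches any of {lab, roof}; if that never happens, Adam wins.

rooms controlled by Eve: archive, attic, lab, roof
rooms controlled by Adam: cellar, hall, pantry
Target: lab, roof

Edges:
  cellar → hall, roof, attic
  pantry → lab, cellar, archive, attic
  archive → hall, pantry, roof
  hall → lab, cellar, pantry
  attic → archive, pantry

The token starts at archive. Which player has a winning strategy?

Eve

A0 = {lab, roof}
A1: add {archive} — archive (Eve) has archive→roof.
archive ∈ A1, so Eve can force the target.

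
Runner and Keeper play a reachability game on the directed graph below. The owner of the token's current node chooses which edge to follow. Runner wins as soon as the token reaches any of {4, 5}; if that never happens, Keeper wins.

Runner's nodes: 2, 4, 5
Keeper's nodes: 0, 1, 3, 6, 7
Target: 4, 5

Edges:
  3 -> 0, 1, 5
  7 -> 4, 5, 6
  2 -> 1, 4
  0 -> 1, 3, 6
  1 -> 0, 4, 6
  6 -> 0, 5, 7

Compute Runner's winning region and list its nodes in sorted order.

A0 = {4, 5}
A1: add {2} — 2 (Runner) has 2→4.
A2 = A1; e.g. 0 (Keeper) can still go to 1. Fixed point.
Runner's winning region = {2, 4, 5}.

2, 4, 5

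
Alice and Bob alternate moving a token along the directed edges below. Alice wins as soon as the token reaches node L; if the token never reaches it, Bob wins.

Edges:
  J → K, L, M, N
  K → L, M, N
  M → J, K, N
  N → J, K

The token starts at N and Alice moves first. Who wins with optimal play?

Track states (vertex, player-to-move).
A0 = {(L,Alice), (L,Bob)}
A1: add {(J,Alice), (K,Alice)}.
A2: add {(N,Bob)}.
A3: add {(M,Alice)}.
A4 = A3; e.g. (J,Bob) stays out. (N,Alice) never enters ⇒ Bob avoids the target.

Bob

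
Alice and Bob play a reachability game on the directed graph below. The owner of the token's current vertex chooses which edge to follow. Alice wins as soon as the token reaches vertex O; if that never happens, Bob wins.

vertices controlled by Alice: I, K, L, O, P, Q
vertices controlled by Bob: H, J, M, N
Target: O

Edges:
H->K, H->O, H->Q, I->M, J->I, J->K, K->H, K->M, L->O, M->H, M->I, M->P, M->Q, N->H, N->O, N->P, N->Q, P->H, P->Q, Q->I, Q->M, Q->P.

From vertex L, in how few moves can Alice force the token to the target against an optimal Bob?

A0 = {O}
A1: add {L} — L (Alice) has L→O.
A2 = A1; e.g. H (Bob) can still go to K. Fixed point.
L enters the attractor at level 1, so Alice can force the target in 1 move from there.

1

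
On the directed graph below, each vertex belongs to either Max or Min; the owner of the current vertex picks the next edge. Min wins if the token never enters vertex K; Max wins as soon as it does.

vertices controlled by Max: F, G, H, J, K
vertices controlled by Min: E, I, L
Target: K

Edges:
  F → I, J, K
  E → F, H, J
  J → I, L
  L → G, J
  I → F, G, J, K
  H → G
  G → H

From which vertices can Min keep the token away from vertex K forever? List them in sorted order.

E, G, H, I, J, L

A0 = {K}
A1: add {F} — F (Max) has F→K.
A2 = A1; e.g. E (Min) can still go to H. Fixed point.
Max's attractor = {F, K}; Min avoids the target exactly from the complement.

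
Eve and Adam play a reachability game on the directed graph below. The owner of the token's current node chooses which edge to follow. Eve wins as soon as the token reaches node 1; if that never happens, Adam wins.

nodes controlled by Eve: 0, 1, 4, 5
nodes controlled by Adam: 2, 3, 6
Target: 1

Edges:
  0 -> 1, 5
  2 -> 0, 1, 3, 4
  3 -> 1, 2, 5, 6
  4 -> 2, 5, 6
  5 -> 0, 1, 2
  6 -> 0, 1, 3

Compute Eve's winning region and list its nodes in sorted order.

A0 = {1}
A1: add {0, 5} — 0 (Eve) has 0→1; 5 (Eve) has 5→1.
A2: add {4} — 4 (Eve) has 4→5.
A3 = A2; e.g. 2 (Adam) can still go to 3. Fixed point.
Eve's winning region = {0, 1, 4, 5}.

0, 1, 4, 5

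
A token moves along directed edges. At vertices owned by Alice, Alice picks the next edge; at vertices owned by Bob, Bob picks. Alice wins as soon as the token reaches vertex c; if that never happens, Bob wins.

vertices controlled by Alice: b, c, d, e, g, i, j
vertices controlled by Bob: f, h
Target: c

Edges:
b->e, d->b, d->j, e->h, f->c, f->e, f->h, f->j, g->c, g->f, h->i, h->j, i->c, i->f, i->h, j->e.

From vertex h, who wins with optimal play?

Bob

A0 = {c}
A1: add {g, i} — g (Alice) has g→c; i (Alice) has i→c.
A2 = A1; e.g. b (Alice) has no edge into A1. Fixed point.
h never enters the attractor, so Bob can avoid the target forever.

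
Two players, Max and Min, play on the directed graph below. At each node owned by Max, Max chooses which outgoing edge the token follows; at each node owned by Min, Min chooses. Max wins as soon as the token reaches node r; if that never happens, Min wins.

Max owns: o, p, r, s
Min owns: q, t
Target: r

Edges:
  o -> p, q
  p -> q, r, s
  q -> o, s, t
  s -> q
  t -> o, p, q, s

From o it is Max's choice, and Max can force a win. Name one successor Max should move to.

p

A0 = {r}
A1: add {p} — p (Max) has p→r.
A2: add {o} — o (Max) has o→p.
A3 = A2; e.g. q (Min) can still go to s. Fixed point.
From o, successor p is in the attractor (rank 1); the other successor q is not.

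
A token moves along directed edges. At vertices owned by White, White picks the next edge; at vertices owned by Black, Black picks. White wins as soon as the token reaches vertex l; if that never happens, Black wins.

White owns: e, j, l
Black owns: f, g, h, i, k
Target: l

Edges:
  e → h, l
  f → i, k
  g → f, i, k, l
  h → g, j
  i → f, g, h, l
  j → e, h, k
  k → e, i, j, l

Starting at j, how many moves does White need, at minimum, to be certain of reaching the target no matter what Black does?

2

A0 = {l}
A1: add {e} — e (White) has e→l.
A2: add {j} — j (White) has j→e.
A3 = A2; e.g. f (Black) can still go to i. Fixed point.
j enters the attractor at level 2, so White can force the target in 2 moves from there.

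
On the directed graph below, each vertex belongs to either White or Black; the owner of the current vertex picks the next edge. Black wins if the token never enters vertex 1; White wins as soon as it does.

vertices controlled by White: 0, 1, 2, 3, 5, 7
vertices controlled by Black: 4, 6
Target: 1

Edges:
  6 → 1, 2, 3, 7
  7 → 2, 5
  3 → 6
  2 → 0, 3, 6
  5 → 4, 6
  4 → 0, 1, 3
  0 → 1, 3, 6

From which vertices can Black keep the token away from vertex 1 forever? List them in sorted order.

A0 = {1}
A1: add {0} — 0 (White) has 0→1.
A2: add {2} — 2 (White) has 2→0.
A3: add {7} — 7 (White) has 7→2.
A4 = A3; e.g. 3 (White) has no edge into A3. Fixed point.
White's attractor = {0, 1, 2, 7}; Black avoids the target exactly from the complement.

3, 4, 5, 6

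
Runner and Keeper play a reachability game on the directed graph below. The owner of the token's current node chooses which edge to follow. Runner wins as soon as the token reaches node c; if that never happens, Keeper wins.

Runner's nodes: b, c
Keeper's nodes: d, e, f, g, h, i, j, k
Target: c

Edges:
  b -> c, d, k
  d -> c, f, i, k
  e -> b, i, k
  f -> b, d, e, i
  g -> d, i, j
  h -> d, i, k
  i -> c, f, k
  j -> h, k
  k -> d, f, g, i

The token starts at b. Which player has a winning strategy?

A0 = {c}
A1: add {b} — b (Runner) has b→c.
A2 = A1; e.g. d (Keeper) can still go to f. Fixed point.
b ∈ A1, so Runner can force the target.

Runner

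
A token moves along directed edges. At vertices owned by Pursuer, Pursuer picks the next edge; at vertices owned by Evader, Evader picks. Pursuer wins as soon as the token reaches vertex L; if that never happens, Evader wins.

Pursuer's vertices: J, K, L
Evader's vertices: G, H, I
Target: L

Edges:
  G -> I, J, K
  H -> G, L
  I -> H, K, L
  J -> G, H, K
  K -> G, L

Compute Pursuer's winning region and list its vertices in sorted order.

A0 = {L}
A1: add {K} — K (Pursuer) has K→L.
A2: add {J} — J (Pursuer) has J→K.
A3 = A2; e.g. G (Evader) can still go to I. Fixed point.
Pursuer's winning region = {J, K, L}.

J, K, L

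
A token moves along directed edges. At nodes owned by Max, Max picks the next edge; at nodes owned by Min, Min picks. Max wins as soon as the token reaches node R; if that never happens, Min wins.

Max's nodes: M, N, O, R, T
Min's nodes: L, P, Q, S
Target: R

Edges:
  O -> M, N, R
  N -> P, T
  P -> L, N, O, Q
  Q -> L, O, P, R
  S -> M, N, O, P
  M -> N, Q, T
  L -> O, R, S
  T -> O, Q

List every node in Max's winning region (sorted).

M, N, O, R, T

A0 = {R}
A1: add {O} — O (Max) has O→R.
A2: add {T} — T (Max) has T→O.
A3: add {M, N} — M (Max) has M→T; N (Max) has N→T.
A4 = A3; e.g. L (Min) can still go to S. Fixed point.
Max's winning region = {M, N, O, R, T}.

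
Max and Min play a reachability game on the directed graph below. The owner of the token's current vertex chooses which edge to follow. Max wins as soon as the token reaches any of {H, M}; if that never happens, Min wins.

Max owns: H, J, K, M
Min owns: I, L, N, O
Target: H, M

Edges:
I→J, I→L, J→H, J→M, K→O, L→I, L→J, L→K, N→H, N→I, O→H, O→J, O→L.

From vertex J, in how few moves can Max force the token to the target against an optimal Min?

1

A0 = {H, M}
A1: add {J} — J (Max) has J→H.
A2 = A1; e.g. I (Min) can still go to L. Fixed point.
J enters the attractor at level 1, so Max can force the target in 1 move from there.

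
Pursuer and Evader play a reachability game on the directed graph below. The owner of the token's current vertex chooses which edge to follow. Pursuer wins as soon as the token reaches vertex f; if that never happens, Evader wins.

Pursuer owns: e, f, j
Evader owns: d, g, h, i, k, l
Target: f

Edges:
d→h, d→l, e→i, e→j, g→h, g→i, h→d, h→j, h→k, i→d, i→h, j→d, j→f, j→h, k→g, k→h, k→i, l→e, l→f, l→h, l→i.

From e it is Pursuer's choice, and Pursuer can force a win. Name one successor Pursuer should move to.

j

A0 = {f}
A1: add {j} — j (Pursuer) has j→f.
A2: add {e} — e (Pursuer) has e→j.
A3 = A2; e.g. d (Evader) can still go to h. Fixed point.
From e, successor j is in the attractor (rank 1); the other successor i is not.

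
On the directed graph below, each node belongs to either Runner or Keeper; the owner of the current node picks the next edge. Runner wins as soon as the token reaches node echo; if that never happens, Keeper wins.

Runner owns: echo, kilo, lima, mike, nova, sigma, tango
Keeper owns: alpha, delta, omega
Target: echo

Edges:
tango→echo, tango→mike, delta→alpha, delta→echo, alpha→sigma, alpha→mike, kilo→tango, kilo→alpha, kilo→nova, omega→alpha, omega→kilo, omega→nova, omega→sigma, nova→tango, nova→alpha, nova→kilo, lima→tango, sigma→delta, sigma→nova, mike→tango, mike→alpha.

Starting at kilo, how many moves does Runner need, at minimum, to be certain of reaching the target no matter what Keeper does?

2

A0 = {echo}
A1: add {tango} — tango (Runner) has tango→echo.
A2: add {kilo, lima, mike, nova} — kilo (Runner) has kilo→tango; nova (Runner) has nova→tango; lima (Runner) has lima→tango; mike (Runner) has mike→tango.
kilo enters the attractor at level 2, so Runner can force the target in 2 moves from there.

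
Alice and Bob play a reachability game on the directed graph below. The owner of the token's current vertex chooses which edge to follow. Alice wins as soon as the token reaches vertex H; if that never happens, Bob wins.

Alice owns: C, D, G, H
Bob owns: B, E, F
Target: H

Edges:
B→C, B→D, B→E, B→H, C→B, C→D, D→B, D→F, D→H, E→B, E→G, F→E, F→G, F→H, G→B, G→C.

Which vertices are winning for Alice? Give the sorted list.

C, D, G, H

A0 = {H}
A1: add {D} — D (Alice) has D→H.
A2: add {C} — C (Alice) has C→D.
A3: add {G} — G (Alice) has G→C.
A4 = A3; e.g. B (Bob) can still go to E. Fixed point.
Alice's winning region = {C, D, G, H}.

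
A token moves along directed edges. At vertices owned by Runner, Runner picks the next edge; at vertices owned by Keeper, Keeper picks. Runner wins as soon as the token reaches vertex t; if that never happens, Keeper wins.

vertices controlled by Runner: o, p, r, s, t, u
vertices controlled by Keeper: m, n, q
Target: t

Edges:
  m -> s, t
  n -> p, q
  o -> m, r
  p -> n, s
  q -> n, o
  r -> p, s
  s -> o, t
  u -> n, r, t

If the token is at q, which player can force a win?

Keeper

A0 = {t}
A1: add {s, u} — s (Runner) has s→t; u (Runner) has u→t.
A2: add {m, p, r} — m (Keeper): all of {s, t} already in; p (Runner) has p→s; r (Runner) has r→s.
A3: add {o} — o (Runner) has o→m.
A4 = A3; e.g. n (Keeper) can still go to q. Fixed point.
q never enters the attractor, so Keeper can avoid the target forever.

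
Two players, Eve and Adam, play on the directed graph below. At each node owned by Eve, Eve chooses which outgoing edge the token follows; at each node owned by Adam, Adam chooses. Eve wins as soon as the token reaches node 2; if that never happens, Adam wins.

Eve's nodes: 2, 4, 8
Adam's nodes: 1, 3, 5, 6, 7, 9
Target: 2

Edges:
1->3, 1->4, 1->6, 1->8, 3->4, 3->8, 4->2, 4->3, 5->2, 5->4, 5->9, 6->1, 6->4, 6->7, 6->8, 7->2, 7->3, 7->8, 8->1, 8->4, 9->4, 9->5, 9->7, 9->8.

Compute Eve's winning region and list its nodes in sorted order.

2, 3, 4, 7, 8

A0 = {2}
A1: add {4} — 4 (Eve) has 4→2.
A2: add {8} — 8 (Eve) has 8→4.
A3: add {3} — 3 (Adam): all of {4, 8} already in.
A4: add {7} — 7 (Adam): all of {2, 3, 8} already in.
A5 = A4; e.g. 1 (Adam) can still go to 6. Fixed point.
Eve's winning region = {2, 3, 4, 7, 8}.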